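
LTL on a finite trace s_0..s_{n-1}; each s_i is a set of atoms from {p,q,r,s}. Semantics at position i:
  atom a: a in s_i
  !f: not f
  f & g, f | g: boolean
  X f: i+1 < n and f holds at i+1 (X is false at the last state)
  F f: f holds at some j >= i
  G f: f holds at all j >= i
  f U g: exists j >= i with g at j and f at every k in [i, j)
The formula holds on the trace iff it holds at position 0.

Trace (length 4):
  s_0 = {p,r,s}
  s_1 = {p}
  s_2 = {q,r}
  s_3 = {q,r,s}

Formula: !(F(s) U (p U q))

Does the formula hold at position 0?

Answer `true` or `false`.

Answer: false

Derivation:
s_0={p,r,s}: !(F(s) U (p U q))=False (F(s) U (p U q))=True F(s)=True s=True (p U q)=True p=True q=False
s_1={p}: !(F(s) U (p U q))=False (F(s) U (p U q))=True F(s)=True s=False (p U q)=True p=True q=False
s_2={q,r}: !(F(s) U (p U q))=False (F(s) U (p U q))=True F(s)=True s=False (p U q)=True p=False q=True
s_3={q,r,s}: !(F(s) U (p U q))=False (F(s) U (p U q))=True F(s)=True s=True (p U q)=True p=False q=True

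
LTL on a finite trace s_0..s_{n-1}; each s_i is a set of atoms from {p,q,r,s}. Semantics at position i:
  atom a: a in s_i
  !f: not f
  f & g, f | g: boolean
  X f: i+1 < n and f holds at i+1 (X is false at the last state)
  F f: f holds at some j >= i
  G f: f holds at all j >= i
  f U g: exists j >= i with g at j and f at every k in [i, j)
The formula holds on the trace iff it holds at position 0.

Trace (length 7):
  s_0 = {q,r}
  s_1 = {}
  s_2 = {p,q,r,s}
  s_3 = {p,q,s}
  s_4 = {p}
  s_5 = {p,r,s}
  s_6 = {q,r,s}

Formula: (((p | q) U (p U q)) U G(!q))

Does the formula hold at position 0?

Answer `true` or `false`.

Answer: false

Derivation:
s_0={q,r}: (((p | q) U (p U q)) U G(!q))=False ((p | q) U (p U q))=True (p | q)=True p=False q=True (p U q)=True G(!q)=False !q=False
s_1={}: (((p | q) U (p U q)) U G(!q))=False ((p | q) U (p U q))=False (p | q)=False p=False q=False (p U q)=False G(!q)=False !q=True
s_2={p,q,r,s}: (((p | q) U (p U q)) U G(!q))=False ((p | q) U (p U q))=True (p | q)=True p=True q=True (p U q)=True G(!q)=False !q=False
s_3={p,q,s}: (((p | q) U (p U q)) U G(!q))=False ((p | q) U (p U q))=True (p | q)=True p=True q=True (p U q)=True G(!q)=False !q=False
s_4={p}: (((p | q) U (p U q)) U G(!q))=False ((p | q) U (p U q))=True (p | q)=True p=True q=False (p U q)=True G(!q)=False !q=True
s_5={p,r,s}: (((p | q) U (p U q)) U G(!q))=False ((p | q) U (p U q))=True (p | q)=True p=True q=False (p U q)=True G(!q)=False !q=True
s_6={q,r,s}: (((p | q) U (p U q)) U G(!q))=False ((p | q) U (p U q))=True (p | q)=True p=False q=True (p U q)=True G(!q)=False !q=False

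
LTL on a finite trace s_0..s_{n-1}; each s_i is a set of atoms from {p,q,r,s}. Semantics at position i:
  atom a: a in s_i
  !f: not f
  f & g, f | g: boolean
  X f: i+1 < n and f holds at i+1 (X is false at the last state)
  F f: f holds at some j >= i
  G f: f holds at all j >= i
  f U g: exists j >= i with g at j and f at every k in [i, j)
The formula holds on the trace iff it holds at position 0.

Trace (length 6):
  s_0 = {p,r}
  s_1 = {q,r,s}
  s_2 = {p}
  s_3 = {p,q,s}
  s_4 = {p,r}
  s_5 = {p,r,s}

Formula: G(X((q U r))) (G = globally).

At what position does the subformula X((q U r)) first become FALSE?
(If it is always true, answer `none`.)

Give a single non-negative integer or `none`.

Answer: 1

Derivation:
s_0={p,r}: X((q U r))=True (q U r)=True q=False r=True
s_1={q,r,s}: X((q U r))=False (q U r)=True q=True r=True
s_2={p}: X((q U r))=True (q U r)=False q=False r=False
s_3={p,q,s}: X((q U r))=True (q U r)=True q=True r=False
s_4={p,r}: X((q U r))=True (q U r)=True q=False r=True
s_5={p,r,s}: X((q U r))=False (q U r)=True q=False r=True
G(X((q U r))) holds globally = False
First violation at position 1.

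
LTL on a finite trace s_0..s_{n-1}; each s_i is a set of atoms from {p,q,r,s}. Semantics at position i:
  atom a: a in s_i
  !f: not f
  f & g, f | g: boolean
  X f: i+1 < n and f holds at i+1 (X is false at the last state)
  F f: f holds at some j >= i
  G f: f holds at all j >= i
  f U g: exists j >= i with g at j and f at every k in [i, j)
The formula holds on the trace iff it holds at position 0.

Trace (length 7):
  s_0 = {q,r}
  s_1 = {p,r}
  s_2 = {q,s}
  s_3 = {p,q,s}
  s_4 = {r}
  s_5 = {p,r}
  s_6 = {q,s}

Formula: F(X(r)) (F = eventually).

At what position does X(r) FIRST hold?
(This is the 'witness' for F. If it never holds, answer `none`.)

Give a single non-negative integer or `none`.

s_0={q,r}: X(r)=True r=True
s_1={p,r}: X(r)=False r=True
s_2={q,s}: X(r)=False r=False
s_3={p,q,s}: X(r)=True r=False
s_4={r}: X(r)=True r=True
s_5={p,r}: X(r)=False r=True
s_6={q,s}: X(r)=False r=False
F(X(r)) holds; first witness at position 0.

Answer: 0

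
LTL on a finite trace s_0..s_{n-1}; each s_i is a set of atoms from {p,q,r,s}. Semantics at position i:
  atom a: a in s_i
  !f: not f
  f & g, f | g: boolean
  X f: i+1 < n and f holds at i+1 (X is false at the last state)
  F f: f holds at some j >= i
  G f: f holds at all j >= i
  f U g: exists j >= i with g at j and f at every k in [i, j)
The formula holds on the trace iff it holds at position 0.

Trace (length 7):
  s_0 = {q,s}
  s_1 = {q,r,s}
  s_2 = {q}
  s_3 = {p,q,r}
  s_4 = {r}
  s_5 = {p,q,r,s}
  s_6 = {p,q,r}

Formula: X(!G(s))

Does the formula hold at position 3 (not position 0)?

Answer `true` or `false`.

s_0={q,s}: X(!G(s))=True !G(s)=True G(s)=False s=True
s_1={q,r,s}: X(!G(s))=True !G(s)=True G(s)=False s=True
s_2={q}: X(!G(s))=True !G(s)=True G(s)=False s=False
s_3={p,q,r}: X(!G(s))=True !G(s)=True G(s)=False s=False
s_4={r}: X(!G(s))=True !G(s)=True G(s)=False s=False
s_5={p,q,r,s}: X(!G(s))=True !G(s)=True G(s)=False s=True
s_6={p,q,r}: X(!G(s))=False !G(s)=True G(s)=False s=False
Evaluating at position 3: result = True

Answer: true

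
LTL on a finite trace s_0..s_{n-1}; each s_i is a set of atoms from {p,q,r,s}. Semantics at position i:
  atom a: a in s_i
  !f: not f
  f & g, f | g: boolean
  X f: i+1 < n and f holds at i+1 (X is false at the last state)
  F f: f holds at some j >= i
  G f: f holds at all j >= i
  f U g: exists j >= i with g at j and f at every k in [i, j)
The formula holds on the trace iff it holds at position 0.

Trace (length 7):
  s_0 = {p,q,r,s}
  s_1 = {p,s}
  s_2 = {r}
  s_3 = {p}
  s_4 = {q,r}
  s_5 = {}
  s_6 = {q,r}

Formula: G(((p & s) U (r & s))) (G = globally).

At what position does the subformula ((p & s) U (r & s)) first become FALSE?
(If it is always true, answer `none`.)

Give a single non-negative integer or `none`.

Answer: 1

Derivation:
s_0={p,q,r,s}: ((p & s) U (r & s))=True (p & s)=True p=True s=True (r & s)=True r=True
s_1={p,s}: ((p & s) U (r & s))=False (p & s)=True p=True s=True (r & s)=False r=False
s_2={r}: ((p & s) U (r & s))=False (p & s)=False p=False s=False (r & s)=False r=True
s_3={p}: ((p & s) U (r & s))=False (p & s)=False p=True s=False (r & s)=False r=False
s_4={q,r}: ((p & s) U (r & s))=False (p & s)=False p=False s=False (r & s)=False r=True
s_5={}: ((p & s) U (r & s))=False (p & s)=False p=False s=False (r & s)=False r=False
s_6={q,r}: ((p & s) U (r & s))=False (p & s)=False p=False s=False (r & s)=False r=True
G(((p & s) U (r & s))) holds globally = False
First violation at position 1.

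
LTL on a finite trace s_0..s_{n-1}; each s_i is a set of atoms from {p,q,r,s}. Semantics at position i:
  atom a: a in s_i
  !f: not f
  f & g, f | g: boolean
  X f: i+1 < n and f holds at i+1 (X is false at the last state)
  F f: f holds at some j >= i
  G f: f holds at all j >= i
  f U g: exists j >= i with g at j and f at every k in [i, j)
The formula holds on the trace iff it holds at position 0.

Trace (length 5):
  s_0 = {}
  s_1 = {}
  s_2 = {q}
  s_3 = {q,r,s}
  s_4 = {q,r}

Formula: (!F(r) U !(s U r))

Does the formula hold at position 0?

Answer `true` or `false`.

s_0={}: (!F(r) U !(s U r))=True !F(r)=False F(r)=True r=False !(s U r)=True (s U r)=False s=False
s_1={}: (!F(r) U !(s U r))=True !F(r)=False F(r)=True r=False !(s U r)=True (s U r)=False s=False
s_2={q}: (!F(r) U !(s U r))=True !F(r)=False F(r)=True r=False !(s U r)=True (s U r)=False s=False
s_3={q,r,s}: (!F(r) U !(s U r))=False !F(r)=False F(r)=True r=True !(s U r)=False (s U r)=True s=True
s_4={q,r}: (!F(r) U !(s U r))=False !F(r)=False F(r)=True r=True !(s U r)=False (s U r)=True s=False

Answer: true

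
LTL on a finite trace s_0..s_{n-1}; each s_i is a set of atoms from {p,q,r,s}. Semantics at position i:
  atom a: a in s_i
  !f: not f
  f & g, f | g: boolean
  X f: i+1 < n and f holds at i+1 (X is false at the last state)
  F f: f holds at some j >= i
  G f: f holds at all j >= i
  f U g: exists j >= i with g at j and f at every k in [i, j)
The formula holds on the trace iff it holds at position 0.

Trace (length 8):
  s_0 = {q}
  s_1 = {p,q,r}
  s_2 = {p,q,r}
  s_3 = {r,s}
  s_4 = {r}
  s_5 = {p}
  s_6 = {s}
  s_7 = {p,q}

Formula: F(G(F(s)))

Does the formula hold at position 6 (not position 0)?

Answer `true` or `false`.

s_0={q}: F(G(F(s)))=False G(F(s))=False F(s)=True s=False
s_1={p,q,r}: F(G(F(s)))=False G(F(s))=False F(s)=True s=False
s_2={p,q,r}: F(G(F(s)))=False G(F(s))=False F(s)=True s=False
s_3={r,s}: F(G(F(s)))=False G(F(s))=False F(s)=True s=True
s_4={r}: F(G(F(s)))=False G(F(s))=False F(s)=True s=False
s_5={p}: F(G(F(s)))=False G(F(s))=False F(s)=True s=False
s_6={s}: F(G(F(s)))=False G(F(s))=False F(s)=True s=True
s_7={p,q}: F(G(F(s)))=False G(F(s))=False F(s)=False s=False
Evaluating at position 6: result = False

Answer: false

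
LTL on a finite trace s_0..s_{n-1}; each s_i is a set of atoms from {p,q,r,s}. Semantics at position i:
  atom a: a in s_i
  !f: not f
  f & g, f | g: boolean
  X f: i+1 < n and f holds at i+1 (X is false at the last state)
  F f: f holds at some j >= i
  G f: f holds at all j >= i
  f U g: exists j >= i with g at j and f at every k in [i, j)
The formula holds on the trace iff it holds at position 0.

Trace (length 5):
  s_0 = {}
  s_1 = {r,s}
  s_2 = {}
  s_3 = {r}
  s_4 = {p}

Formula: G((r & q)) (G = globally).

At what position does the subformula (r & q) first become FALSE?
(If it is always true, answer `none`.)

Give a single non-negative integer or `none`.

Answer: 0

Derivation:
s_0={}: (r & q)=False r=False q=False
s_1={r,s}: (r & q)=False r=True q=False
s_2={}: (r & q)=False r=False q=False
s_3={r}: (r & q)=False r=True q=False
s_4={p}: (r & q)=False r=False q=False
G((r & q)) holds globally = False
First violation at position 0.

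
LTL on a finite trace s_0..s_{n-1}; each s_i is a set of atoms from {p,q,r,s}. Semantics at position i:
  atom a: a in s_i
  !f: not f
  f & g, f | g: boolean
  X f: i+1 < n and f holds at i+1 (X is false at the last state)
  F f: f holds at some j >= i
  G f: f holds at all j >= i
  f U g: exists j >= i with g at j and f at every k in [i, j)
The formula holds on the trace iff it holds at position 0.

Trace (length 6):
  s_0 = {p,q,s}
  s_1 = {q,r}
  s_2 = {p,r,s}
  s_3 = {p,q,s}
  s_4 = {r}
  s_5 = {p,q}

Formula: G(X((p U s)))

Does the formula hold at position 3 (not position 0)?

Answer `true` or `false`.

Answer: false

Derivation:
s_0={p,q,s}: G(X((p U s)))=False X((p U s))=False (p U s)=True p=True s=True
s_1={q,r}: G(X((p U s)))=False X((p U s))=True (p U s)=False p=False s=False
s_2={p,r,s}: G(X((p U s)))=False X((p U s))=True (p U s)=True p=True s=True
s_3={p,q,s}: G(X((p U s)))=False X((p U s))=False (p U s)=True p=True s=True
s_4={r}: G(X((p U s)))=False X((p U s))=False (p U s)=False p=False s=False
s_5={p,q}: G(X((p U s)))=False X((p U s))=False (p U s)=False p=True s=False
Evaluating at position 3: result = False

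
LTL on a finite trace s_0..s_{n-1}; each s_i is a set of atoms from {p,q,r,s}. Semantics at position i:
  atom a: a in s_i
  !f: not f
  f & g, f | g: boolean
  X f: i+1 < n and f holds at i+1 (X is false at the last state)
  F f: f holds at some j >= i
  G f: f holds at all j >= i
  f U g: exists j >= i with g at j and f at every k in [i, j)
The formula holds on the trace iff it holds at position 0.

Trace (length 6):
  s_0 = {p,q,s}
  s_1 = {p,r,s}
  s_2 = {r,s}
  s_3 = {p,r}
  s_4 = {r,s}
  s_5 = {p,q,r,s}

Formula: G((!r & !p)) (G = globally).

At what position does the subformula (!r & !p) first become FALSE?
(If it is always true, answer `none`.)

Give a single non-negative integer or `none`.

Answer: 0

Derivation:
s_0={p,q,s}: (!r & !p)=False !r=True r=False !p=False p=True
s_1={p,r,s}: (!r & !p)=False !r=False r=True !p=False p=True
s_2={r,s}: (!r & !p)=False !r=False r=True !p=True p=False
s_3={p,r}: (!r & !p)=False !r=False r=True !p=False p=True
s_4={r,s}: (!r & !p)=False !r=False r=True !p=True p=False
s_5={p,q,r,s}: (!r & !p)=False !r=False r=True !p=False p=True
G((!r & !p)) holds globally = False
First violation at position 0.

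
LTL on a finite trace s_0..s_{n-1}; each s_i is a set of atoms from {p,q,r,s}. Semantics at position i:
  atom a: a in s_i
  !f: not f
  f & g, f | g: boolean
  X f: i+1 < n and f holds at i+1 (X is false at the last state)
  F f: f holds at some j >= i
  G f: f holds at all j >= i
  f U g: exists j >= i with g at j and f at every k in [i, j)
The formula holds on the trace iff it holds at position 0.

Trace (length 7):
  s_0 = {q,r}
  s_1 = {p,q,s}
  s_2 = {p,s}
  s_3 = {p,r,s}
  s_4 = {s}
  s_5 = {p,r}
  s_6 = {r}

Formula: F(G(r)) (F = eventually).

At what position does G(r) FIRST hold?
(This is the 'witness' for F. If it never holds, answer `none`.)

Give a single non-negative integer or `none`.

Answer: 5

Derivation:
s_0={q,r}: G(r)=False r=True
s_1={p,q,s}: G(r)=False r=False
s_2={p,s}: G(r)=False r=False
s_3={p,r,s}: G(r)=False r=True
s_4={s}: G(r)=False r=False
s_5={p,r}: G(r)=True r=True
s_6={r}: G(r)=True r=True
F(G(r)) holds; first witness at position 5.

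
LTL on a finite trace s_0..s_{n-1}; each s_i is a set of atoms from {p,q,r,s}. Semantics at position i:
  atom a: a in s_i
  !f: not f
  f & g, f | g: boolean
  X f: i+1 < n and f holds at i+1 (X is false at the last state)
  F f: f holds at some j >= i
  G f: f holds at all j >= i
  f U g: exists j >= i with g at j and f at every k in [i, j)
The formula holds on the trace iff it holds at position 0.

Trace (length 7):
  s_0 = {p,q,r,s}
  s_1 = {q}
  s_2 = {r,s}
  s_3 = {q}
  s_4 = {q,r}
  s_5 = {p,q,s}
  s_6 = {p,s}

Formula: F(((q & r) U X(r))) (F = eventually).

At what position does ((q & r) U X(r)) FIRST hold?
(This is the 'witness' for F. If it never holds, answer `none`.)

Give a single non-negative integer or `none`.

s_0={p,q,r,s}: ((q & r) U X(r))=True (q & r)=True q=True r=True X(r)=False
s_1={q}: ((q & r) U X(r))=True (q & r)=False q=True r=False X(r)=True
s_2={r,s}: ((q & r) U X(r))=False (q & r)=False q=False r=True X(r)=False
s_3={q}: ((q & r) U X(r))=True (q & r)=False q=True r=False X(r)=True
s_4={q,r}: ((q & r) U X(r))=False (q & r)=True q=True r=True X(r)=False
s_5={p,q,s}: ((q & r) U X(r))=False (q & r)=False q=True r=False X(r)=False
s_6={p,s}: ((q & r) U X(r))=False (q & r)=False q=False r=False X(r)=False
F(((q & r) U X(r))) holds; first witness at position 0.

Answer: 0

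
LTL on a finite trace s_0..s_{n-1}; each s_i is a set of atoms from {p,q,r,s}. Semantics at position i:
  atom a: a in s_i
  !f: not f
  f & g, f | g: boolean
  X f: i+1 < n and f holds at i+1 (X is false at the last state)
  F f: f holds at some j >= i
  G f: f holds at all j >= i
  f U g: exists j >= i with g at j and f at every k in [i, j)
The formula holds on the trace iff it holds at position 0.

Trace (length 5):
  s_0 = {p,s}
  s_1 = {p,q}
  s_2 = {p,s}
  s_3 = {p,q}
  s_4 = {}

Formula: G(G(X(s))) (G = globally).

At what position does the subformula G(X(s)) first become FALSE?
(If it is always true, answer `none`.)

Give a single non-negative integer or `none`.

Answer: 0

Derivation:
s_0={p,s}: G(X(s))=False X(s)=False s=True
s_1={p,q}: G(X(s))=False X(s)=True s=False
s_2={p,s}: G(X(s))=False X(s)=False s=True
s_3={p,q}: G(X(s))=False X(s)=False s=False
s_4={}: G(X(s))=False X(s)=False s=False
G(G(X(s))) holds globally = False
First violation at position 0.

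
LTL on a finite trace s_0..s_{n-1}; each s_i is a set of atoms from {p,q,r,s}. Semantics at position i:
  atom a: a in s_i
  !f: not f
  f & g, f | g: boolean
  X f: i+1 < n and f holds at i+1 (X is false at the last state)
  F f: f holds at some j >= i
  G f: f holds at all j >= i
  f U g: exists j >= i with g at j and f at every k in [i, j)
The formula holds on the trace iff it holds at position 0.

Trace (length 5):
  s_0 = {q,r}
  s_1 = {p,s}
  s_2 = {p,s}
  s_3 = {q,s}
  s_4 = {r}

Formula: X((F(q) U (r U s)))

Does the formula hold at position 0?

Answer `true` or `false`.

s_0={q,r}: X((F(q) U (r U s)))=True (F(q) U (r U s))=True F(q)=True q=True (r U s)=True r=True s=False
s_1={p,s}: X((F(q) U (r U s)))=True (F(q) U (r U s))=True F(q)=True q=False (r U s)=True r=False s=True
s_2={p,s}: X((F(q) U (r U s)))=True (F(q) U (r U s))=True F(q)=True q=False (r U s)=True r=False s=True
s_3={q,s}: X((F(q) U (r U s)))=False (F(q) U (r U s))=True F(q)=True q=True (r U s)=True r=False s=True
s_4={r}: X((F(q) U (r U s)))=False (F(q) U (r U s))=False F(q)=False q=False (r U s)=False r=True s=False

Answer: true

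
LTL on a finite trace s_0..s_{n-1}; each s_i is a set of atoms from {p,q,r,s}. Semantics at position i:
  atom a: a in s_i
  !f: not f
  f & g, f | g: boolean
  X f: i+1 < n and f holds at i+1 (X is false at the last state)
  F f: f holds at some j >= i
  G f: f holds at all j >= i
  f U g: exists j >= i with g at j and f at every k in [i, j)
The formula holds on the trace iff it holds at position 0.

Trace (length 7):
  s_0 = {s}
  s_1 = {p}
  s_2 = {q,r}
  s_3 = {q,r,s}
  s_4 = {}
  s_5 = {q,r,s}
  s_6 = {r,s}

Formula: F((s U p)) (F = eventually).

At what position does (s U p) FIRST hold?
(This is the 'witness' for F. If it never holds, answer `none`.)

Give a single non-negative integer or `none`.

Answer: 0

Derivation:
s_0={s}: (s U p)=True s=True p=False
s_1={p}: (s U p)=True s=False p=True
s_2={q,r}: (s U p)=False s=False p=False
s_3={q,r,s}: (s U p)=False s=True p=False
s_4={}: (s U p)=False s=False p=False
s_5={q,r,s}: (s U p)=False s=True p=False
s_6={r,s}: (s U p)=False s=True p=False
F((s U p)) holds; first witness at position 0.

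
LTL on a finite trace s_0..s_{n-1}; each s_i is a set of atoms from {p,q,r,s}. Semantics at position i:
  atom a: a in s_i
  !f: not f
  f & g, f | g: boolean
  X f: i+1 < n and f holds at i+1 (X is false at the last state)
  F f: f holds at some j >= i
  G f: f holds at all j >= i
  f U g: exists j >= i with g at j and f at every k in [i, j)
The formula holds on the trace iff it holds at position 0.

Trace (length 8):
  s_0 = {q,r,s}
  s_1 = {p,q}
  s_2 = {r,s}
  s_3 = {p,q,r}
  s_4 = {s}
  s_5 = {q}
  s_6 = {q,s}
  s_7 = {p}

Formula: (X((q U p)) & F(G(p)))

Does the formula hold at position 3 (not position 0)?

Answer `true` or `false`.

s_0={q,r,s}: (X((q U p)) & F(G(p)))=True X((q U p))=True (q U p)=True q=True p=False F(G(p))=True G(p)=False
s_1={p,q}: (X((q U p)) & F(G(p)))=False X((q U p))=False (q U p)=True q=True p=True F(G(p))=True G(p)=False
s_2={r,s}: (X((q U p)) & F(G(p)))=True X((q U p))=True (q U p)=False q=False p=False F(G(p))=True G(p)=False
s_3={p,q,r}: (X((q U p)) & F(G(p)))=False X((q U p))=False (q U p)=True q=True p=True F(G(p))=True G(p)=False
s_4={s}: (X((q U p)) & F(G(p)))=True X((q U p))=True (q U p)=False q=False p=False F(G(p))=True G(p)=False
s_5={q}: (X((q U p)) & F(G(p)))=True X((q U p))=True (q U p)=True q=True p=False F(G(p))=True G(p)=False
s_6={q,s}: (X((q U p)) & F(G(p)))=True X((q U p))=True (q U p)=True q=True p=False F(G(p))=True G(p)=False
s_7={p}: (X((q U p)) & F(G(p)))=False X((q U p))=False (q U p)=True q=False p=True F(G(p))=True G(p)=True
Evaluating at position 3: result = False

Answer: false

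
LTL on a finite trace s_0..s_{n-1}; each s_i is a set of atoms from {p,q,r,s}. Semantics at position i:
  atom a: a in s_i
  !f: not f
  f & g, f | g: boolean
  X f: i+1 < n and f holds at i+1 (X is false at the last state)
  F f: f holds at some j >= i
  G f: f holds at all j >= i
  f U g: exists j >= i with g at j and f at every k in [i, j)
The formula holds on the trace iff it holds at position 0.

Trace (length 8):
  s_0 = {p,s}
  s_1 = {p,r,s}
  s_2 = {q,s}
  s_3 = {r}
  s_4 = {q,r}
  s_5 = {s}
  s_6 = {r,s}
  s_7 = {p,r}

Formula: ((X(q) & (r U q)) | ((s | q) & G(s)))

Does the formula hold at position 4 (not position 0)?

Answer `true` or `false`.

Answer: false

Derivation:
s_0={p,s}: ((X(q) & (r U q)) | ((s | q) & G(s)))=False (X(q) & (r U q))=False X(q)=False q=False (r U q)=False r=False ((s | q) & G(s))=False (s | q)=True s=True G(s)=False
s_1={p,r,s}: ((X(q) & (r U q)) | ((s | q) & G(s)))=True (X(q) & (r U q))=True X(q)=True q=False (r U q)=True r=True ((s | q) & G(s))=False (s | q)=True s=True G(s)=False
s_2={q,s}: ((X(q) & (r U q)) | ((s | q) & G(s)))=False (X(q) & (r U q))=False X(q)=False q=True (r U q)=True r=False ((s | q) & G(s))=False (s | q)=True s=True G(s)=False
s_3={r}: ((X(q) & (r U q)) | ((s | q) & G(s)))=True (X(q) & (r U q))=True X(q)=True q=False (r U q)=True r=True ((s | q) & G(s))=False (s | q)=False s=False G(s)=False
s_4={q,r}: ((X(q) & (r U q)) | ((s | q) & G(s)))=False (X(q) & (r U q))=False X(q)=False q=True (r U q)=True r=True ((s | q) & G(s))=False (s | q)=True s=False G(s)=False
s_5={s}: ((X(q) & (r U q)) | ((s | q) & G(s)))=False (X(q) & (r U q))=False X(q)=False q=False (r U q)=False r=False ((s | q) & G(s))=False (s | q)=True s=True G(s)=False
s_6={r,s}: ((X(q) & (r U q)) | ((s | q) & G(s)))=False (X(q) & (r U q))=False X(q)=False q=False (r U q)=False r=True ((s | q) & G(s))=False (s | q)=True s=True G(s)=False
s_7={p,r}: ((X(q) & (r U q)) | ((s | q) & G(s)))=False (X(q) & (r U q))=False X(q)=False q=False (r U q)=False r=True ((s | q) & G(s))=False (s | q)=False s=False G(s)=False
Evaluating at position 4: result = False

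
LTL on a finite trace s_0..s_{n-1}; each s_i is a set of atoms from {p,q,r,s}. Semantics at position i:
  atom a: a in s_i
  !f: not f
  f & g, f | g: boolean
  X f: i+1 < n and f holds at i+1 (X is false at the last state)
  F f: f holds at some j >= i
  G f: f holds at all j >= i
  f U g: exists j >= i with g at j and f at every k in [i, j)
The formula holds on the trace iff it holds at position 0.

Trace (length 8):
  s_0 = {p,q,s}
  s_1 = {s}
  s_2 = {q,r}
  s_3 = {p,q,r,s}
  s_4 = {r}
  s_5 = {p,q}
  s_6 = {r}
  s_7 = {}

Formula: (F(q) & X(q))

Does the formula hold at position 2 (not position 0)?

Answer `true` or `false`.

Answer: true

Derivation:
s_0={p,q,s}: (F(q) & X(q))=False F(q)=True q=True X(q)=False
s_1={s}: (F(q) & X(q))=True F(q)=True q=False X(q)=True
s_2={q,r}: (F(q) & X(q))=True F(q)=True q=True X(q)=True
s_3={p,q,r,s}: (F(q) & X(q))=False F(q)=True q=True X(q)=False
s_4={r}: (F(q) & X(q))=True F(q)=True q=False X(q)=True
s_5={p,q}: (F(q) & X(q))=False F(q)=True q=True X(q)=False
s_6={r}: (F(q) & X(q))=False F(q)=False q=False X(q)=False
s_7={}: (F(q) & X(q))=False F(q)=False q=False X(q)=False
Evaluating at position 2: result = True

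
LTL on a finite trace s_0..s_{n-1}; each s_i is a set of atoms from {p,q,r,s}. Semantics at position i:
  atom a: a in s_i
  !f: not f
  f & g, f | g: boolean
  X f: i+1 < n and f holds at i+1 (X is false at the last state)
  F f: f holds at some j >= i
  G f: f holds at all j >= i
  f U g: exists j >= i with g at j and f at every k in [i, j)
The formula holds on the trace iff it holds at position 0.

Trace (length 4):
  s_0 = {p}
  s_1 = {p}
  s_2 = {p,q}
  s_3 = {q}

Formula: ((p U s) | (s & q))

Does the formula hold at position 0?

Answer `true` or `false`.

Answer: false

Derivation:
s_0={p}: ((p U s) | (s & q))=False (p U s)=False p=True s=False (s & q)=False q=False
s_1={p}: ((p U s) | (s & q))=False (p U s)=False p=True s=False (s & q)=False q=False
s_2={p,q}: ((p U s) | (s & q))=False (p U s)=False p=True s=False (s & q)=False q=True
s_3={q}: ((p U s) | (s & q))=False (p U s)=False p=False s=False (s & q)=False q=True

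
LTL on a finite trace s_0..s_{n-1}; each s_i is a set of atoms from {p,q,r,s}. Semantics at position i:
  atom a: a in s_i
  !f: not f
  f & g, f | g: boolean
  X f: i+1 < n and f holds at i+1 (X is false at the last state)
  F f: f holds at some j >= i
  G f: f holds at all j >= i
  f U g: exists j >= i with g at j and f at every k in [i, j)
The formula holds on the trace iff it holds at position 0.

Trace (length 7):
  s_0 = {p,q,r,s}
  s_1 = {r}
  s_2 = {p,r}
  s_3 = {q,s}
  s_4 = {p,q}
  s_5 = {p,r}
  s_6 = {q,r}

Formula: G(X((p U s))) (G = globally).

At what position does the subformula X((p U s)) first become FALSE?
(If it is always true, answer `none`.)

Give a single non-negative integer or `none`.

s_0={p,q,r,s}: X((p U s))=False (p U s)=True p=True s=True
s_1={r}: X((p U s))=True (p U s)=False p=False s=False
s_2={p,r}: X((p U s))=True (p U s)=True p=True s=False
s_3={q,s}: X((p U s))=False (p U s)=True p=False s=True
s_4={p,q}: X((p U s))=False (p U s)=False p=True s=False
s_5={p,r}: X((p U s))=False (p U s)=False p=True s=False
s_6={q,r}: X((p U s))=False (p U s)=False p=False s=False
G(X((p U s))) holds globally = False
First violation at position 0.

Answer: 0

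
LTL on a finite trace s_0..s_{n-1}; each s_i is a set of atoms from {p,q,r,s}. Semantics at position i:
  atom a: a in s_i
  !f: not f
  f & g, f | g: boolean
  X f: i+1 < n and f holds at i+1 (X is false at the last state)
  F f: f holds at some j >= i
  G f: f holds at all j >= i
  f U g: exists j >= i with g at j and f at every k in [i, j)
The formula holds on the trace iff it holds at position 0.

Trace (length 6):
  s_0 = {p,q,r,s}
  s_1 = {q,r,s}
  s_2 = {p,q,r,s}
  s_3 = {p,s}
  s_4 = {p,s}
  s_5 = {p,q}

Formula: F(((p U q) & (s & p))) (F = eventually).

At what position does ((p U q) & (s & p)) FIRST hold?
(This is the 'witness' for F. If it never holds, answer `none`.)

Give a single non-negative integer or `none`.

Answer: 0

Derivation:
s_0={p,q,r,s}: ((p U q) & (s & p))=True (p U q)=True p=True q=True (s & p)=True s=True
s_1={q,r,s}: ((p U q) & (s & p))=False (p U q)=True p=False q=True (s & p)=False s=True
s_2={p,q,r,s}: ((p U q) & (s & p))=True (p U q)=True p=True q=True (s & p)=True s=True
s_3={p,s}: ((p U q) & (s & p))=True (p U q)=True p=True q=False (s & p)=True s=True
s_4={p,s}: ((p U q) & (s & p))=True (p U q)=True p=True q=False (s & p)=True s=True
s_5={p,q}: ((p U q) & (s & p))=False (p U q)=True p=True q=True (s & p)=False s=False
F(((p U q) & (s & p))) holds; first witness at position 0.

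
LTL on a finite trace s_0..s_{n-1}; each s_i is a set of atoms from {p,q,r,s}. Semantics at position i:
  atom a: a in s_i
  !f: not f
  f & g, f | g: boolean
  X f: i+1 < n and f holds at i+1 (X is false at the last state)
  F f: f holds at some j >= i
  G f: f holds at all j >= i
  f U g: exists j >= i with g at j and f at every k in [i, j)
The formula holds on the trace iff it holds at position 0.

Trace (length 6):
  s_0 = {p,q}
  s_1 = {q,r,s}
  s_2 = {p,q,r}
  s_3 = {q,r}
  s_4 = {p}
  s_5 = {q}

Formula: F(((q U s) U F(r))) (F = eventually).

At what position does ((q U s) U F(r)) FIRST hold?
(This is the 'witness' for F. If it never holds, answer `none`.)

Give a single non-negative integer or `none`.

s_0={p,q}: ((q U s) U F(r))=True (q U s)=True q=True s=False F(r)=True r=False
s_1={q,r,s}: ((q U s) U F(r))=True (q U s)=True q=True s=True F(r)=True r=True
s_2={p,q,r}: ((q U s) U F(r))=True (q U s)=False q=True s=False F(r)=True r=True
s_3={q,r}: ((q U s) U F(r))=True (q U s)=False q=True s=False F(r)=True r=True
s_4={p}: ((q U s) U F(r))=False (q U s)=False q=False s=False F(r)=False r=False
s_5={q}: ((q U s) U F(r))=False (q U s)=False q=True s=False F(r)=False r=False
F(((q U s) U F(r))) holds; first witness at position 0.

Answer: 0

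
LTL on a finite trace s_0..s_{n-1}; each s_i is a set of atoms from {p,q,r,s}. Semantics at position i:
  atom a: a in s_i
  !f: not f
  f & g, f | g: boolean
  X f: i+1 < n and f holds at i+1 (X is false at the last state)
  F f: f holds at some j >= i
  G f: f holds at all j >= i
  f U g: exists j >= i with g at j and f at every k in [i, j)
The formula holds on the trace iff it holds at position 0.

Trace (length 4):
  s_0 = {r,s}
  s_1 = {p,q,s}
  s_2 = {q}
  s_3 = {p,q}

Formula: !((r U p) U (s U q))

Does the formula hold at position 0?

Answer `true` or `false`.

Answer: false

Derivation:
s_0={r,s}: !((r U p) U (s U q))=False ((r U p) U (s U q))=True (r U p)=True r=True p=False (s U q)=True s=True q=False
s_1={p,q,s}: !((r U p) U (s U q))=False ((r U p) U (s U q))=True (r U p)=True r=False p=True (s U q)=True s=True q=True
s_2={q}: !((r U p) U (s U q))=False ((r U p) U (s U q))=True (r U p)=False r=False p=False (s U q)=True s=False q=True
s_3={p,q}: !((r U p) U (s U q))=False ((r U p) U (s U q))=True (r U p)=True r=False p=True (s U q)=True s=False q=True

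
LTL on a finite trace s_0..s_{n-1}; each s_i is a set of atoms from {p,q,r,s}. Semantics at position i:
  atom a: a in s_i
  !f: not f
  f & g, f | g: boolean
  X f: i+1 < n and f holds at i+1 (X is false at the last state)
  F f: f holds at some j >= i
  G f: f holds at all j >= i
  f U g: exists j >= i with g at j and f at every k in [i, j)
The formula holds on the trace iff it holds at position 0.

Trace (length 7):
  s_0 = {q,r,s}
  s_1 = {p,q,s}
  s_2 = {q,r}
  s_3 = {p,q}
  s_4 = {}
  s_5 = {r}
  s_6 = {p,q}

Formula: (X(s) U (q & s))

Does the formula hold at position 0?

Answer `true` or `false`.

s_0={q,r,s}: (X(s) U (q & s))=True X(s)=True s=True (q & s)=True q=True
s_1={p,q,s}: (X(s) U (q & s))=True X(s)=False s=True (q & s)=True q=True
s_2={q,r}: (X(s) U (q & s))=False X(s)=False s=False (q & s)=False q=True
s_3={p,q}: (X(s) U (q & s))=False X(s)=False s=False (q & s)=False q=True
s_4={}: (X(s) U (q & s))=False X(s)=False s=False (q & s)=False q=False
s_5={r}: (X(s) U (q & s))=False X(s)=False s=False (q & s)=False q=False
s_6={p,q}: (X(s) U (q & s))=False X(s)=False s=False (q & s)=False q=True

Answer: true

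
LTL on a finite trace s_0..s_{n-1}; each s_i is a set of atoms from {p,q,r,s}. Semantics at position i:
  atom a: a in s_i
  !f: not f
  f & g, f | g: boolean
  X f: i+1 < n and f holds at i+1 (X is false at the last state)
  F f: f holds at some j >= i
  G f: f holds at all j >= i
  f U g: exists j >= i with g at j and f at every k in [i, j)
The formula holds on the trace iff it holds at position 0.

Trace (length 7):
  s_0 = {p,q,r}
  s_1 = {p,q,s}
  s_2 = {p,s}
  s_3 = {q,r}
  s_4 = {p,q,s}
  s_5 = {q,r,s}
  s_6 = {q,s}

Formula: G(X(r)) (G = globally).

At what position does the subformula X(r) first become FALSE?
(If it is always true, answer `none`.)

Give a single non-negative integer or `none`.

Answer: 0

Derivation:
s_0={p,q,r}: X(r)=False r=True
s_1={p,q,s}: X(r)=False r=False
s_2={p,s}: X(r)=True r=False
s_3={q,r}: X(r)=False r=True
s_4={p,q,s}: X(r)=True r=False
s_5={q,r,s}: X(r)=False r=True
s_6={q,s}: X(r)=False r=False
G(X(r)) holds globally = False
First violation at position 0.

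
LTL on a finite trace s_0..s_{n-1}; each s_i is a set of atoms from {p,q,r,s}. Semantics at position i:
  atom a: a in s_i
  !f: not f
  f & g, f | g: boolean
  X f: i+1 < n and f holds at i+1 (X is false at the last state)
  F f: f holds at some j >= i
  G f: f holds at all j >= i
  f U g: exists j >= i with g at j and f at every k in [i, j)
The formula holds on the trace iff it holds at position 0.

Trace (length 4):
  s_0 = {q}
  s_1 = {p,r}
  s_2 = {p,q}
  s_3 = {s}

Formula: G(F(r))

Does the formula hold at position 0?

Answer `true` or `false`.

s_0={q}: G(F(r))=False F(r)=True r=False
s_1={p,r}: G(F(r))=False F(r)=True r=True
s_2={p,q}: G(F(r))=False F(r)=False r=False
s_3={s}: G(F(r))=False F(r)=False r=False

Answer: false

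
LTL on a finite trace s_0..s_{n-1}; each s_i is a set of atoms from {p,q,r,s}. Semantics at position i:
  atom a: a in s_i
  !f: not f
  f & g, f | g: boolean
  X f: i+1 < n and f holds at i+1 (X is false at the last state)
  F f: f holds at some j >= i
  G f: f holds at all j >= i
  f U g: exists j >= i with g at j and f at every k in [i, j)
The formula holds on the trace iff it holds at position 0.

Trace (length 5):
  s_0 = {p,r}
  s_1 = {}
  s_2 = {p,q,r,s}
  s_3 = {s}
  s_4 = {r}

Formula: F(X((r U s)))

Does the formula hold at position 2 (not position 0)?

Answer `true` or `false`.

s_0={p,r}: F(X((r U s)))=True X((r U s))=False (r U s)=False r=True s=False
s_1={}: F(X((r U s)))=True X((r U s))=True (r U s)=False r=False s=False
s_2={p,q,r,s}: F(X((r U s)))=True X((r U s))=True (r U s)=True r=True s=True
s_3={s}: F(X((r U s)))=False X((r U s))=False (r U s)=True r=False s=True
s_4={r}: F(X((r U s)))=False X((r U s))=False (r U s)=False r=True s=False
Evaluating at position 2: result = True

Answer: true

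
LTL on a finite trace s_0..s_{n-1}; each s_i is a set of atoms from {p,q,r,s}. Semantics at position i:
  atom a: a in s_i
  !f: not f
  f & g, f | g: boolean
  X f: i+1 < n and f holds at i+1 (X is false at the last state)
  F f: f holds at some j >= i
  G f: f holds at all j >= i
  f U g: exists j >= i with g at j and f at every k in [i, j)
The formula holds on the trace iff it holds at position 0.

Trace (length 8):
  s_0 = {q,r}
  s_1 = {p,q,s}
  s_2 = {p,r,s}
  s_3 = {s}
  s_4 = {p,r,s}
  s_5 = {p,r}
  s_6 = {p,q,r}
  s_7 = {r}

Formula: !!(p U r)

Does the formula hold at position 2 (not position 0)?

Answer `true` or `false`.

Answer: true

Derivation:
s_0={q,r}: !!(p U r)=True !(p U r)=False (p U r)=True p=False r=True
s_1={p,q,s}: !!(p U r)=True !(p U r)=False (p U r)=True p=True r=False
s_2={p,r,s}: !!(p U r)=True !(p U r)=False (p U r)=True p=True r=True
s_3={s}: !!(p U r)=False !(p U r)=True (p U r)=False p=False r=False
s_4={p,r,s}: !!(p U r)=True !(p U r)=False (p U r)=True p=True r=True
s_5={p,r}: !!(p U r)=True !(p U r)=False (p U r)=True p=True r=True
s_6={p,q,r}: !!(p U r)=True !(p U r)=False (p U r)=True p=True r=True
s_7={r}: !!(p U r)=True !(p U r)=False (p U r)=True p=False r=True
Evaluating at position 2: result = True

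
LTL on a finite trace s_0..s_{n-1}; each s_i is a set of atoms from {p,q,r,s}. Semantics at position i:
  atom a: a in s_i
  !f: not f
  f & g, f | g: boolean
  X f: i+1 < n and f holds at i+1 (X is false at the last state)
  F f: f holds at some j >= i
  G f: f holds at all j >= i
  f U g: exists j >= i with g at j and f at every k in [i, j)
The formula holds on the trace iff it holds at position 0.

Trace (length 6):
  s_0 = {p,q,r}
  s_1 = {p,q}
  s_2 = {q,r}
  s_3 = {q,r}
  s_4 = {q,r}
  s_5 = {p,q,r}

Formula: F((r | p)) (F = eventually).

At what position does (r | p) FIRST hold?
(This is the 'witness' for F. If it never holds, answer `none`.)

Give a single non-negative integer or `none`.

Answer: 0

Derivation:
s_0={p,q,r}: (r | p)=True r=True p=True
s_1={p,q}: (r | p)=True r=False p=True
s_2={q,r}: (r | p)=True r=True p=False
s_3={q,r}: (r | p)=True r=True p=False
s_4={q,r}: (r | p)=True r=True p=False
s_5={p,q,r}: (r | p)=True r=True p=True
F((r | p)) holds; first witness at position 0.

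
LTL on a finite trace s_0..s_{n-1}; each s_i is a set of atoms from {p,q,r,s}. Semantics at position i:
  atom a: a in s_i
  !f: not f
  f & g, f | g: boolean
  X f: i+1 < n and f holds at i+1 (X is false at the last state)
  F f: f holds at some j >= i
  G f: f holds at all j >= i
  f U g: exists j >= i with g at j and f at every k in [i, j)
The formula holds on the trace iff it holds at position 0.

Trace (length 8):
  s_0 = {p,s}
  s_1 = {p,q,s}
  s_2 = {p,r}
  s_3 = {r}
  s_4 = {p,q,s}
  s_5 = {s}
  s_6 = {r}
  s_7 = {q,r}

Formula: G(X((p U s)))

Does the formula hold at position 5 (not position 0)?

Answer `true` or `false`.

s_0={p,s}: G(X((p U s)))=False X((p U s))=True (p U s)=True p=True s=True
s_1={p,q,s}: G(X((p U s)))=False X((p U s))=False (p U s)=True p=True s=True
s_2={p,r}: G(X((p U s)))=False X((p U s))=False (p U s)=False p=True s=False
s_3={r}: G(X((p U s)))=False X((p U s))=True (p U s)=False p=False s=False
s_4={p,q,s}: G(X((p U s)))=False X((p U s))=True (p U s)=True p=True s=True
s_5={s}: G(X((p U s)))=False X((p U s))=False (p U s)=True p=False s=True
s_6={r}: G(X((p U s)))=False X((p U s))=False (p U s)=False p=False s=False
s_7={q,r}: G(X((p U s)))=False X((p U s))=False (p U s)=False p=False s=False
Evaluating at position 5: result = False

Answer: false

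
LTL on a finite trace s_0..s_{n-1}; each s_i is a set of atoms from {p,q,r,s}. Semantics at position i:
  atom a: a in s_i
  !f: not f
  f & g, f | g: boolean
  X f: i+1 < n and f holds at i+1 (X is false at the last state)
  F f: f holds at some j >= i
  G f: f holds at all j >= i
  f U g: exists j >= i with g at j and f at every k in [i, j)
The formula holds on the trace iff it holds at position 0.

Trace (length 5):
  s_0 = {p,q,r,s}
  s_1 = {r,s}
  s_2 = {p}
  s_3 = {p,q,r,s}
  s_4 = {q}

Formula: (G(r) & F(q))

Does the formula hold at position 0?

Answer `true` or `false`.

s_0={p,q,r,s}: (G(r) & F(q))=False G(r)=False r=True F(q)=True q=True
s_1={r,s}: (G(r) & F(q))=False G(r)=False r=True F(q)=True q=False
s_2={p}: (G(r) & F(q))=False G(r)=False r=False F(q)=True q=False
s_3={p,q,r,s}: (G(r) & F(q))=False G(r)=False r=True F(q)=True q=True
s_4={q}: (G(r) & F(q))=False G(r)=False r=False F(q)=True q=True

Answer: false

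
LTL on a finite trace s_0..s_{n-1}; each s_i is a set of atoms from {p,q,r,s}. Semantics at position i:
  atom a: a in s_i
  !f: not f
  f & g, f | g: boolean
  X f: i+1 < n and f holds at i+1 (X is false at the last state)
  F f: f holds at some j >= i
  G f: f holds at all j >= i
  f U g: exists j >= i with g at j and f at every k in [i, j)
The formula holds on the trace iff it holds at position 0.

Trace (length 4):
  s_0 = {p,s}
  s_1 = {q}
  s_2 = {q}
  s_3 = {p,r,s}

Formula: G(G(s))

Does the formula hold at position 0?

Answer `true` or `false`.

Answer: false

Derivation:
s_0={p,s}: G(G(s))=False G(s)=False s=True
s_1={q}: G(G(s))=False G(s)=False s=False
s_2={q}: G(G(s))=False G(s)=False s=False
s_3={p,r,s}: G(G(s))=True G(s)=True s=True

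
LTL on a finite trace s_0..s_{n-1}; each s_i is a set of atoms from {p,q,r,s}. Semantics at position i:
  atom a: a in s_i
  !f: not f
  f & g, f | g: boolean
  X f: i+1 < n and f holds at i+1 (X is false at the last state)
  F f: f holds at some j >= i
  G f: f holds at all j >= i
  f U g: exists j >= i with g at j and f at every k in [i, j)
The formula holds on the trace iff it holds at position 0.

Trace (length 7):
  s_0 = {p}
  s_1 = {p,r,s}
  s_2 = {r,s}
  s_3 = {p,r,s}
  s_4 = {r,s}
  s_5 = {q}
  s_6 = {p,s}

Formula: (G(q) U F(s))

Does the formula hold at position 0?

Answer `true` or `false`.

Answer: true

Derivation:
s_0={p}: (G(q) U F(s))=True G(q)=False q=False F(s)=True s=False
s_1={p,r,s}: (G(q) U F(s))=True G(q)=False q=False F(s)=True s=True
s_2={r,s}: (G(q) U F(s))=True G(q)=False q=False F(s)=True s=True
s_3={p,r,s}: (G(q) U F(s))=True G(q)=False q=False F(s)=True s=True
s_4={r,s}: (G(q) U F(s))=True G(q)=False q=False F(s)=True s=True
s_5={q}: (G(q) U F(s))=True G(q)=False q=True F(s)=True s=False
s_6={p,s}: (G(q) U F(s))=True G(q)=False q=False F(s)=True s=True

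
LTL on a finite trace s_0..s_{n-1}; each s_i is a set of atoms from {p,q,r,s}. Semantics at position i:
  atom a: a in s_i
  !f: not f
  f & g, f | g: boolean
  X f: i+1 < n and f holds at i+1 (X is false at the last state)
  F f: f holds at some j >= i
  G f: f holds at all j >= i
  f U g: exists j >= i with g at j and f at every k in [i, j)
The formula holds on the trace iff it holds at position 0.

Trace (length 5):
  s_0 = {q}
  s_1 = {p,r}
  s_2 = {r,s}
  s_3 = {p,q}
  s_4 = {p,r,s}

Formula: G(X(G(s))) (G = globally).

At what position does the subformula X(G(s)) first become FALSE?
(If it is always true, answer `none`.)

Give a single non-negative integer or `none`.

Answer: 0

Derivation:
s_0={q}: X(G(s))=False G(s)=False s=False
s_1={p,r}: X(G(s))=False G(s)=False s=False
s_2={r,s}: X(G(s))=False G(s)=False s=True
s_3={p,q}: X(G(s))=True G(s)=False s=False
s_4={p,r,s}: X(G(s))=False G(s)=True s=True
G(X(G(s))) holds globally = False
First violation at position 0.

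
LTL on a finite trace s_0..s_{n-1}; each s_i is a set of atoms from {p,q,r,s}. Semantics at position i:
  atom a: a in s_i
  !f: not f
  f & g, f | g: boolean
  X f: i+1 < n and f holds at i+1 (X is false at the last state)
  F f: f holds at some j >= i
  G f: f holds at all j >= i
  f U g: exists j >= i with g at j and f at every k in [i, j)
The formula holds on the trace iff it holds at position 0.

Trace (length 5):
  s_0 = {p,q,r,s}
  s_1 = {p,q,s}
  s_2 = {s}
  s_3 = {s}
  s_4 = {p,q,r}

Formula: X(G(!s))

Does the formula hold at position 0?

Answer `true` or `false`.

Answer: false

Derivation:
s_0={p,q,r,s}: X(G(!s))=False G(!s)=False !s=False s=True
s_1={p,q,s}: X(G(!s))=False G(!s)=False !s=False s=True
s_2={s}: X(G(!s))=False G(!s)=False !s=False s=True
s_3={s}: X(G(!s))=True G(!s)=False !s=False s=True
s_4={p,q,r}: X(G(!s))=False G(!s)=True !s=True s=False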